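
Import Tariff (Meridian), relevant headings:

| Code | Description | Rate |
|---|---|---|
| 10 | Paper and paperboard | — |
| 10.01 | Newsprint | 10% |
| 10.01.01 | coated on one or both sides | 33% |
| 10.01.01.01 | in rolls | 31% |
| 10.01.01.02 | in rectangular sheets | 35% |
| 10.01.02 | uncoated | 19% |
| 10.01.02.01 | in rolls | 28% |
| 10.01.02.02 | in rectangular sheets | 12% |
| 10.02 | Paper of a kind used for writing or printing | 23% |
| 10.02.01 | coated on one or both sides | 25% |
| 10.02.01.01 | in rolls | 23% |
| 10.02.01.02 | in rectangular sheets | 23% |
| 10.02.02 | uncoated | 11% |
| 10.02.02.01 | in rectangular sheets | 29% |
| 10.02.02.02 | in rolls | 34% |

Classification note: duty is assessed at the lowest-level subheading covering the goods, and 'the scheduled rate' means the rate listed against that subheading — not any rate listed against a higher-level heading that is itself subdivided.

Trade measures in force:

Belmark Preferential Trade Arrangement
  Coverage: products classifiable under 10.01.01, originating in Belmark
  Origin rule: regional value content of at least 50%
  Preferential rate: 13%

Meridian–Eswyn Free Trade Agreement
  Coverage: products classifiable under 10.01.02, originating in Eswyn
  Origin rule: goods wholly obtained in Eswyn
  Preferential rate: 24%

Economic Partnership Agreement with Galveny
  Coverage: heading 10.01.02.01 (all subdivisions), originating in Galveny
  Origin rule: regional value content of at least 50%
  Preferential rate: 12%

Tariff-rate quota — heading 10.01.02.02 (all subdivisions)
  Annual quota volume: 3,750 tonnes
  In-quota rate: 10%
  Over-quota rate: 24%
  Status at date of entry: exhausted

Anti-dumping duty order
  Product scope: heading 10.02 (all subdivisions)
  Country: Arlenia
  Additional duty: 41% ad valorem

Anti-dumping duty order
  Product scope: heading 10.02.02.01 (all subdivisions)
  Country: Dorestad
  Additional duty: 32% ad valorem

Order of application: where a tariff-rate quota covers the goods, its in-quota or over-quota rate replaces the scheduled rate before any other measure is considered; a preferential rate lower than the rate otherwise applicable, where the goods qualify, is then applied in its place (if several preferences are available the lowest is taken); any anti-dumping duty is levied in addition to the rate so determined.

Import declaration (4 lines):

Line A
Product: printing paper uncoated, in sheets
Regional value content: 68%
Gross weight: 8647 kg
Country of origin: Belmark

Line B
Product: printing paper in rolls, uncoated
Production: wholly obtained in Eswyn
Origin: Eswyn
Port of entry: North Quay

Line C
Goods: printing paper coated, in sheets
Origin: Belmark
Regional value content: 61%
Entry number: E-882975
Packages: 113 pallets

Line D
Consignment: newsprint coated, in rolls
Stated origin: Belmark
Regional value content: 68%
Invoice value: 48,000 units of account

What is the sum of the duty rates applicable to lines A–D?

99%

Line A: printing paper → 10.02; uncoated → 10.02.02; in sheets → 10.02.02.01. Scheduled 29%. Belmark agreement on 10.01.01: 10.02.02.01 not covered. → 29%.
Line B: printing paper → 10.02; uncoated → 10.02.02; in rolls → 10.02.02.02. Scheduled 34%. Eswyn agreement on 10.01.02: 10.02.02.02 not covered. → 34%.
Line C: printing paper → 10.02; coated → 10.02.01; in sheets → 10.02.01.02. Scheduled 23%. Belmark agreement on 10.01.01: 10.02.01.02 not covered. → 23%.
Line D: newsprint → 10.01; coated → 10.01.01; in rolls → 10.01.01.01. Scheduled 31%. Belmark agreement on 10.01.01: RVC ≥ 50% → 13% available; preferential 13%. → 13%.
Sum: 29% + 34% + 23% + 13% = 99%.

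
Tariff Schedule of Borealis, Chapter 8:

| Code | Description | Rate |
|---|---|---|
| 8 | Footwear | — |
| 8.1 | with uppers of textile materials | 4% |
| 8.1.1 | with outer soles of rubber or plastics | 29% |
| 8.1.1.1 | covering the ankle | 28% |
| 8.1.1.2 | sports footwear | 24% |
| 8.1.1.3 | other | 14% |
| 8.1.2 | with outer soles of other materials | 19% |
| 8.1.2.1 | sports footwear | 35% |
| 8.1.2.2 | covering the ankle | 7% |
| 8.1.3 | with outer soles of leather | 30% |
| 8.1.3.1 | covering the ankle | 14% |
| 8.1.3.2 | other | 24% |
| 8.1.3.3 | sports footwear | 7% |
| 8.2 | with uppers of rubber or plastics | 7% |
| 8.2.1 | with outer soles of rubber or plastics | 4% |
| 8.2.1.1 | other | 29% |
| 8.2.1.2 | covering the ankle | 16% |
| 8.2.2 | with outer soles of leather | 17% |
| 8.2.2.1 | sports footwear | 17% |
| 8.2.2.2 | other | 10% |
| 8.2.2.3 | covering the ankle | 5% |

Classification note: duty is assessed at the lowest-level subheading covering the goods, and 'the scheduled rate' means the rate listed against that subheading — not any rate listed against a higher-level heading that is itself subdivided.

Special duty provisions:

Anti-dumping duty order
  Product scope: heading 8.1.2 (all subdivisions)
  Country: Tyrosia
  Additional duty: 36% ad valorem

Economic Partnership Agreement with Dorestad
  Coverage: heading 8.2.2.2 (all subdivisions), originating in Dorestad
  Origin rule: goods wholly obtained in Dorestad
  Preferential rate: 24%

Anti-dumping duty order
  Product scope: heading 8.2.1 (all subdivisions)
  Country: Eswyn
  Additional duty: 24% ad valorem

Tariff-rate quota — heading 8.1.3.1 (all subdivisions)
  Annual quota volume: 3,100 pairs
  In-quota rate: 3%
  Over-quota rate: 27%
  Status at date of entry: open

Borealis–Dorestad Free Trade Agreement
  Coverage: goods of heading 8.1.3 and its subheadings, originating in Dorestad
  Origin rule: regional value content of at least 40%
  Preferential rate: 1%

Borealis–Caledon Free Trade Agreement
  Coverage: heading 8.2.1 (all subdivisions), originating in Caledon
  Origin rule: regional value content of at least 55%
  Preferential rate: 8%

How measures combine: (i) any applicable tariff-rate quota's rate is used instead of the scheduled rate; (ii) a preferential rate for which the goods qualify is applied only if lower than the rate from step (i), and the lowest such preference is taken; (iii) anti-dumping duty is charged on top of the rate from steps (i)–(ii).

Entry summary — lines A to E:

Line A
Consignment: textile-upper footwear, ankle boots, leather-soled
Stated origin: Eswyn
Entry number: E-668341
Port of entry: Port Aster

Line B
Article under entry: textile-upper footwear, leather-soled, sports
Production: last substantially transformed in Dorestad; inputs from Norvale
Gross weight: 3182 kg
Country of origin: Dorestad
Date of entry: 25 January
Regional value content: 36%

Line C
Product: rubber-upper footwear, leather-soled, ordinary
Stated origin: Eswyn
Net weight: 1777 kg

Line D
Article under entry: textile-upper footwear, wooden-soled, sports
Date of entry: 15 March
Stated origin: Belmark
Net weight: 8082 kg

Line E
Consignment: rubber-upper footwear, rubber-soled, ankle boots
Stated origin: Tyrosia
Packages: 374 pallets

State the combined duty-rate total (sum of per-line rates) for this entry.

71%

Line A: textile-upper → 8.1; leather-soled → 8.1.3; ankle boots → 8.1.3.1. Scheduled 14%. quota on 8.1.3.1 open → in-quota 3%. → 3%.
Line B: textile-upper → 8.1; leather-soled → 8.1.3; sports → 8.1.3.3. Scheduled 7%. Dorestad agreement on 8.2.2.2: 8.1.3.3 not covered; Dorestad agreement on 8.1.3: RVC < 40%. → 7%.
Line C: rubber-upper → 8.2; leather-soled → 8.2.2; ordinary → 8.2.2.2. Scheduled 10%. No special measure applies. → 10%.
Line D: textile-upper → 8.1; wooden-soled → 8.1.2; sports → 8.1.2.1. Scheduled 35%. No special measure applies. → 35%.
Line E: rubber-upper → 8.2; rubber-soled → 8.2.1; ankle boots → 8.2.1.2. Scheduled 16%. No special measure applies. → 16%.
Sum: 3% + 7% + 10% + 35% + 16% = 71%.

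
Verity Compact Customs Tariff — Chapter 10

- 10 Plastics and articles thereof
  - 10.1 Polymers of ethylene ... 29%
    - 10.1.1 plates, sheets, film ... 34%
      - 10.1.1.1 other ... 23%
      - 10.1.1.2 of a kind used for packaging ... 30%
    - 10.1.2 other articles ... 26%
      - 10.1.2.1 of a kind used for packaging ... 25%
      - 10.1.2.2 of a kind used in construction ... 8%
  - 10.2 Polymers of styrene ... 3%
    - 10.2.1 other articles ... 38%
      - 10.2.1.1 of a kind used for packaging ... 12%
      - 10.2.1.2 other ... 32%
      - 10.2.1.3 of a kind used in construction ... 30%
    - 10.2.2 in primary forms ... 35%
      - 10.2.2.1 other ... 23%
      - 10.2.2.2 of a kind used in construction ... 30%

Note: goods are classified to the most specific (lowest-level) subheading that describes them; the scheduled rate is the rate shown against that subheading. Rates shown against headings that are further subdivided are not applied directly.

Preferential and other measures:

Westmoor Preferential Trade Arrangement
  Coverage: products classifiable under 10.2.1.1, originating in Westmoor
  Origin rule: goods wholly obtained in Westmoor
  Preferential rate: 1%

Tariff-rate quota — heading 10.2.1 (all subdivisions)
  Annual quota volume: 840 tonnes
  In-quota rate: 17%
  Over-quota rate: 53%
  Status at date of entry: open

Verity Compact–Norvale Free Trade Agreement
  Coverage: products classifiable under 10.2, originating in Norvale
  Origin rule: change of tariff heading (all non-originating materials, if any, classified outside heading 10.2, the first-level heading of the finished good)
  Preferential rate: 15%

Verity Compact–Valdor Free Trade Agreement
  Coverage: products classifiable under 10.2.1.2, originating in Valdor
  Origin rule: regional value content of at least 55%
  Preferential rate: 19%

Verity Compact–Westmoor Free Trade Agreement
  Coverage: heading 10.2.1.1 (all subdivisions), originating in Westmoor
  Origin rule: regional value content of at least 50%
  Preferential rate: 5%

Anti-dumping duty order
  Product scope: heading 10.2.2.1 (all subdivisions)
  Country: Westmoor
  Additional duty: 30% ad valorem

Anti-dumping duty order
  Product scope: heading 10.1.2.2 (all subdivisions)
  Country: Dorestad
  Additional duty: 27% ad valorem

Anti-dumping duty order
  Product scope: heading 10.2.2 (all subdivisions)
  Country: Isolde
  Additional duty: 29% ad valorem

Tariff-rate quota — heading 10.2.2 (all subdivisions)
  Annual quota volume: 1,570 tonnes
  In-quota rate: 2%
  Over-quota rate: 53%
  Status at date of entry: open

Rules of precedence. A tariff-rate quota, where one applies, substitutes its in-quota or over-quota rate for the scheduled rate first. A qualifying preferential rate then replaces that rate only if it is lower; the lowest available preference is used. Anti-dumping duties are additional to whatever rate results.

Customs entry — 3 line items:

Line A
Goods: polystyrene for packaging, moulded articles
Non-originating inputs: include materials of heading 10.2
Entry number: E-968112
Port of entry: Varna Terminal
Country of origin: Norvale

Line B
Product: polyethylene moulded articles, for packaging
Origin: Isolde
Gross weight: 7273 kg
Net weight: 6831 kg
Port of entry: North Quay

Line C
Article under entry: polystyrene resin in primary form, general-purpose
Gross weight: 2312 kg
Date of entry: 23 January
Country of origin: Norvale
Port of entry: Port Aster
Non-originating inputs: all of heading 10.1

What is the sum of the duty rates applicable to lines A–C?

Line A: polystyrene → 10.2; moulded articles → 10.2.1; for packaging → 10.2.1.1. Scheduled 12%. quota on 10.2.1 open → in-quota 17%; Norvale agreement on 10.2: CTH not met. → 17%.
Line B: polyethylene → 10.1; moulded articles → 10.1.2; for packaging → 10.1.2.1. Scheduled 25%. No special measure applies. → 25%.
Line C: polystyrene → 10.2; resin in primary form → 10.2.2; general-purpose → 10.2.2.1. Scheduled 23%. quota on 10.2.2 open → in-quota 2%; Norvale agreement on 10.2: CTH met → 15% available; preference 15% not lower than 2% → no reduction. → 2%.
Sum: 17% + 25% + 2% = 44%.

44%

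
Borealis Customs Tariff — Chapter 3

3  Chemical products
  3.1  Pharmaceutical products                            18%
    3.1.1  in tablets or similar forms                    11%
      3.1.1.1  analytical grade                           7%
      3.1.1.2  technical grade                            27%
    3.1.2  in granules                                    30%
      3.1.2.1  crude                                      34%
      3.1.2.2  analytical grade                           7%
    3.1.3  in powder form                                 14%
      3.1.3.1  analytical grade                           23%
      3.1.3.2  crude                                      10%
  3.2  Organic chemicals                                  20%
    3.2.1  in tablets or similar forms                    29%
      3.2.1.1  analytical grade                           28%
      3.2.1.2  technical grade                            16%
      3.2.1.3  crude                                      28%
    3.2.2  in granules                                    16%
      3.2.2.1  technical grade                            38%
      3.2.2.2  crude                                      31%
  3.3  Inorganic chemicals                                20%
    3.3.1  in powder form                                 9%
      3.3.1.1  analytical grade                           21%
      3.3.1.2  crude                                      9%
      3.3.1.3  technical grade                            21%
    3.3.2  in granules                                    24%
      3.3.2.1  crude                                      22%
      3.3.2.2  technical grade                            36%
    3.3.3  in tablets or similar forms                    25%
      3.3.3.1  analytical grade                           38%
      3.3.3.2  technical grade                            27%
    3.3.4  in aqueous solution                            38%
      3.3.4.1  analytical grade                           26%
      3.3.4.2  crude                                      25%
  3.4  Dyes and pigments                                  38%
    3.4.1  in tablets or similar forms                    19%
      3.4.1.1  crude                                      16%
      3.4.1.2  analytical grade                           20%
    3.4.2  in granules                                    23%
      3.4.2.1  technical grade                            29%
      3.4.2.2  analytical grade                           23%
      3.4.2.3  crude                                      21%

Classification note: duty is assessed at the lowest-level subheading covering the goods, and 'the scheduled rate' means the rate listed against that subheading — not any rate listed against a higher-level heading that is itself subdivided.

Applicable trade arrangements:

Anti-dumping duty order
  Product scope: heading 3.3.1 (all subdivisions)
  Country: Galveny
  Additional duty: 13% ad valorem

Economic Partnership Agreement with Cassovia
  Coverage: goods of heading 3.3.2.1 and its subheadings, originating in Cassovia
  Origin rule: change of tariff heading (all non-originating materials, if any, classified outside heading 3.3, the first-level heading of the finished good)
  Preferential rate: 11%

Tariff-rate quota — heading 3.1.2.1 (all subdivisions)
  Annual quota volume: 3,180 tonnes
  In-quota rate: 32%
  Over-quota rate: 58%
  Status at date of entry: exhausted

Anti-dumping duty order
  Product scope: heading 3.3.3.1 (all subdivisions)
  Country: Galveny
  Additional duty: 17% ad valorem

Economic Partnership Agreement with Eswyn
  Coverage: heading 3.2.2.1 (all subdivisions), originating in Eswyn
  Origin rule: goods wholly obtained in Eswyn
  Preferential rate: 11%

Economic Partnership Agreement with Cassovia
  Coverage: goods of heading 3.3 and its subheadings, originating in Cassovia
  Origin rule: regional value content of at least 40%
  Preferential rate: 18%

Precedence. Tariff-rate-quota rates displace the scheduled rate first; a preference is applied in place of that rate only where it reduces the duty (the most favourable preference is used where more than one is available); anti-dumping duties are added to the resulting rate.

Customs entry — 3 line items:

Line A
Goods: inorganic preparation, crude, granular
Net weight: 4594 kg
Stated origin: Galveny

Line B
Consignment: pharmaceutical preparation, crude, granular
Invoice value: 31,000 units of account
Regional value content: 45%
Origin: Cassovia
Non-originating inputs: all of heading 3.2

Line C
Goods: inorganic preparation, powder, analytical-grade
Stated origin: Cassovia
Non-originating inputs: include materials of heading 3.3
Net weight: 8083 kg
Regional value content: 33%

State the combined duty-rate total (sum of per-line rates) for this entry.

Line A: inorganic → 3.3; granular → 3.3.2; crude → 3.3.2.1. Scheduled 22%. No special measure applies. → 22%.
Line B: pharmaceutical → 3.1; granular → 3.1.2; crude → 3.1.2.1. Scheduled 34%. quota on 3.1.2.1 exhausted → over-quota 58%; Cassovia agreement on 3.3.2.1: 3.1.2.1 not covered; Cassovia agreement on 3.3: 3.1.2.1 not covered. → 58%.
Line C: inorganic → 3.3; powder → 3.3.1; analytical-grade → 3.3.1.1. Scheduled 21%. Cassovia agreement on 3.3.2.1: 3.3.1.1 not covered; Cassovia agreement on 3.3: RVC < 40%. → 21%.
Sum: 22% + 58% + 21% = 101%.

101%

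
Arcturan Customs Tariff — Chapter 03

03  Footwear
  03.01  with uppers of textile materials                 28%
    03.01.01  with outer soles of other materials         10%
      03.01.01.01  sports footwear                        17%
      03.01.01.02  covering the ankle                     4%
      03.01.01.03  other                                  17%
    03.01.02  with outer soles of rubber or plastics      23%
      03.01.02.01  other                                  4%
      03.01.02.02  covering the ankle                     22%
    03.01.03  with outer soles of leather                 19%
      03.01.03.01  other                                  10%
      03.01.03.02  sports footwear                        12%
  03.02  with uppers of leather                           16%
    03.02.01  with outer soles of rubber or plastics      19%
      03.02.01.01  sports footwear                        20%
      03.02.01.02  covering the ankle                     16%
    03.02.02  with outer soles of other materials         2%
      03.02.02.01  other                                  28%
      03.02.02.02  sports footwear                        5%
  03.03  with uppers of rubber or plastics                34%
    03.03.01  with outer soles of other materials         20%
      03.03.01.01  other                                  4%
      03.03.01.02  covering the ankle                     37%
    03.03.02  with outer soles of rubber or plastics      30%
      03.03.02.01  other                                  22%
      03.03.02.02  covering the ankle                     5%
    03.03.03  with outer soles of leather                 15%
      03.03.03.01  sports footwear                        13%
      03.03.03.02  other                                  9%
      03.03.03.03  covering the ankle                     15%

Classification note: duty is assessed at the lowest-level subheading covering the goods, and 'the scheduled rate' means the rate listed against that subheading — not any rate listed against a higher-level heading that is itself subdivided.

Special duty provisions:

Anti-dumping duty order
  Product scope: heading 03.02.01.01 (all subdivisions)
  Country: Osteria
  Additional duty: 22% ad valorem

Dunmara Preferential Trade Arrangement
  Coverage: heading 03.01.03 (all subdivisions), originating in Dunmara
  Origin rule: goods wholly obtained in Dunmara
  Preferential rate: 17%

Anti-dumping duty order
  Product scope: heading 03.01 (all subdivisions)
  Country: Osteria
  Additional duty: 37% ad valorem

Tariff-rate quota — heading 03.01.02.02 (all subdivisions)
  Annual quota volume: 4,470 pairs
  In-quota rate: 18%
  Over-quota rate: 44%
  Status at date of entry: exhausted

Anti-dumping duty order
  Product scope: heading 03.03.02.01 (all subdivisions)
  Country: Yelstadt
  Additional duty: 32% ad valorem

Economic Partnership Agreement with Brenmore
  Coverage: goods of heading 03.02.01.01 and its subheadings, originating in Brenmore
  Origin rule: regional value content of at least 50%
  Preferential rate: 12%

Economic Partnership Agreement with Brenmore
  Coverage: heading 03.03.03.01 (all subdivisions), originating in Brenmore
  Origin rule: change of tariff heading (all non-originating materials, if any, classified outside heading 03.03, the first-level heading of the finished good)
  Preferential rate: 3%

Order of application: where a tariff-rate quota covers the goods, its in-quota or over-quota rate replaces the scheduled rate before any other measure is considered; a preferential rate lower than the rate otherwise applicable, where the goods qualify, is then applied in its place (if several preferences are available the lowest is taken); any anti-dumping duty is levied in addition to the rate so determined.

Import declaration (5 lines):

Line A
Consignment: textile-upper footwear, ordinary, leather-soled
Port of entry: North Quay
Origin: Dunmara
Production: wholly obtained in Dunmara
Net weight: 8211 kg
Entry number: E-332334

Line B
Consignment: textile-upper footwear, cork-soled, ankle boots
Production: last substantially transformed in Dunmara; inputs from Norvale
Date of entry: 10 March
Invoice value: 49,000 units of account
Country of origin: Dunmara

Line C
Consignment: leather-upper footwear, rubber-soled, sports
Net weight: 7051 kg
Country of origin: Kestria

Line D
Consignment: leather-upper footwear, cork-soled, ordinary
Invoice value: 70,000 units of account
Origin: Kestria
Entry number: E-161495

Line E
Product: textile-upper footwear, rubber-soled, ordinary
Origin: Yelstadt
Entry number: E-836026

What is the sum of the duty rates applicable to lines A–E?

Line A: textile-upper → 03.01; leather-soled → 03.01.03; ordinary → 03.01.03.01. Scheduled 10%. Dunmara agreement on 03.01.03: wholly obtained → 17% available; preference 17% not lower than 10% → no reduction. → 10%.
Line B: textile-upper → 03.01; cork-soled → 03.01.01; ankle boots → 03.01.01.02. Scheduled 4%. Dunmara agreement on 03.01.03: 03.01.01.02 not covered. → 4%.
Line C: leather-upper → 03.02; rubber-soled → 03.02.01; sports → 03.02.01.01. Scheduled 20%. No special measure applies. → 20%.
Line D: leather-upper → 03.02; cork-soled → 03.02.02; ordinary → 03.02.02.01. Scheduled 28%. No special measure applies. → 28%.
Line E: textile-upper → 03.01; rubber-soled → 03.01.02; ordinary → 03.01.02.01. Scheduled 4%. No special measure applies. → 4%.
Sum: 10% + 4% + 20% + 28% + 4% = 66%.

66%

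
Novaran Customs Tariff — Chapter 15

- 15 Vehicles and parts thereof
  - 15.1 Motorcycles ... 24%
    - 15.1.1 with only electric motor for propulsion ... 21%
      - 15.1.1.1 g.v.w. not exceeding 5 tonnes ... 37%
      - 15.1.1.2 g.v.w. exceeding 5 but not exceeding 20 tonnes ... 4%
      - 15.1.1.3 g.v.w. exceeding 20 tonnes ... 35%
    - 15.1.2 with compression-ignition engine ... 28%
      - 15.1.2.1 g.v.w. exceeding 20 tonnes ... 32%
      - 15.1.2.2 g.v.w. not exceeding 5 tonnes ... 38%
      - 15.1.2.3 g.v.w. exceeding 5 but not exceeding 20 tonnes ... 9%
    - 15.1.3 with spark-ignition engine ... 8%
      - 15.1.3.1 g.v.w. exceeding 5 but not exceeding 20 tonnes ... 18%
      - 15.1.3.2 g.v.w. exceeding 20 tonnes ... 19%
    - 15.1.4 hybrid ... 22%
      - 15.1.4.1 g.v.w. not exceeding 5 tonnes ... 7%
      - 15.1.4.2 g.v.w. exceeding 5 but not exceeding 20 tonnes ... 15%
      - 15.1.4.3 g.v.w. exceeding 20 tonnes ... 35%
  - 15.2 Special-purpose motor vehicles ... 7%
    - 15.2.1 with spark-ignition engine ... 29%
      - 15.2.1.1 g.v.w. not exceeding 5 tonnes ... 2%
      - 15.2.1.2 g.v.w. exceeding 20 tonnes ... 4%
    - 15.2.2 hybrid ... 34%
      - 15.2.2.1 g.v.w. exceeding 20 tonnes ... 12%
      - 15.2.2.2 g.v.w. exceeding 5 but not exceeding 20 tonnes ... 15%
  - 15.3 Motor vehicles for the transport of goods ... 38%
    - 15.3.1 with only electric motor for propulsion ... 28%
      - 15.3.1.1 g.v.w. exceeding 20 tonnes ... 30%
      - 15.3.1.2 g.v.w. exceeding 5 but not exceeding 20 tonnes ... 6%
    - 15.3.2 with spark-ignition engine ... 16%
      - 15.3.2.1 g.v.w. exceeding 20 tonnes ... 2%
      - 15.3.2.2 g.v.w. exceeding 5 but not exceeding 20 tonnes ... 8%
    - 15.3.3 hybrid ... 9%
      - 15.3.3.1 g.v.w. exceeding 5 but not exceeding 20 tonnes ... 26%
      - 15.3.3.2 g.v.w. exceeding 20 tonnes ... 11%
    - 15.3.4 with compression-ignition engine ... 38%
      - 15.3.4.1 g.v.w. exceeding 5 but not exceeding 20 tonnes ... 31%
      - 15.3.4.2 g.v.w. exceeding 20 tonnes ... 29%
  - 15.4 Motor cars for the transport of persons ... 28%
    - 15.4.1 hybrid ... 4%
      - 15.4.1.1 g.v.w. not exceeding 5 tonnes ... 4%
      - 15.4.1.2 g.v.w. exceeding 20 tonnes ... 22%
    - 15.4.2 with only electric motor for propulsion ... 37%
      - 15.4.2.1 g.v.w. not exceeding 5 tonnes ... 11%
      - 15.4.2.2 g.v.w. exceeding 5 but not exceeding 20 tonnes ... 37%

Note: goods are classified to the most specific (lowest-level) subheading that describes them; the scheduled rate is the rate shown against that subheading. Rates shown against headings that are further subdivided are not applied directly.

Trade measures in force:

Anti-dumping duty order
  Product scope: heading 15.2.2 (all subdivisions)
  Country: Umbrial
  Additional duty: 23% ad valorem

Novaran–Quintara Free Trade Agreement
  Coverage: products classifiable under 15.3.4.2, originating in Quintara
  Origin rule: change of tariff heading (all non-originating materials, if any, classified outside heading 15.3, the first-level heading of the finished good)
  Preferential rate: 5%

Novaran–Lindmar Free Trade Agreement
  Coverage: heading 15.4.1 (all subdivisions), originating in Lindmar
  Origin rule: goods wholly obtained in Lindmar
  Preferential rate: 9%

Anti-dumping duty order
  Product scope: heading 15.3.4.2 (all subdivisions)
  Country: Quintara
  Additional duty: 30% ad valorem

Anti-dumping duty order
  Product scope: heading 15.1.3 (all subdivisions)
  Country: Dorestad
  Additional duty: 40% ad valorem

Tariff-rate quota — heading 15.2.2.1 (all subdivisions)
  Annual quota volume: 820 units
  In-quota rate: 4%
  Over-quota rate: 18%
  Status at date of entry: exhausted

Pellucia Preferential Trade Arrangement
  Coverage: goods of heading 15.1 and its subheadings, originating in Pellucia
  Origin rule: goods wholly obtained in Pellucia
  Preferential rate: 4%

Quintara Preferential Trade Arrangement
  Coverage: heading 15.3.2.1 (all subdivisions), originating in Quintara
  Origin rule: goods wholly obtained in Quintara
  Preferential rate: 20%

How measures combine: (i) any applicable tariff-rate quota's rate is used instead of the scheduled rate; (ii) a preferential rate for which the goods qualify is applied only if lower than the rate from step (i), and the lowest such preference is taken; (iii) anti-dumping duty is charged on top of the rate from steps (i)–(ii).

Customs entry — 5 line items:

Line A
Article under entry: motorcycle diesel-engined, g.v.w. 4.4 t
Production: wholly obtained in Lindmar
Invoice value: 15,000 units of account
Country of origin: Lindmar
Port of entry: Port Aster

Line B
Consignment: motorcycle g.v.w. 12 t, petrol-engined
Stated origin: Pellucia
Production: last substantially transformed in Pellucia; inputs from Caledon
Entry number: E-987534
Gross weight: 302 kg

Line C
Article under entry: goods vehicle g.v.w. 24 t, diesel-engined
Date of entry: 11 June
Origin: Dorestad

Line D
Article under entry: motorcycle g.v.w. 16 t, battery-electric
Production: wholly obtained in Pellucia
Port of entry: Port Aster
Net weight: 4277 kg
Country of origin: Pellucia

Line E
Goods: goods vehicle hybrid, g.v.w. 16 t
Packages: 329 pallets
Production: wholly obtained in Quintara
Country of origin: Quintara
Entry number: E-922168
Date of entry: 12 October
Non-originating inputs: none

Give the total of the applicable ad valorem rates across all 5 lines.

115%

Line A: motorcycle → 15.1; diesel-engined → 15.1.2; g.v.w. 4.4 t → 15.1.2.2. Scheduled 38%. Lindmar agreement on 15.4.1: 15.1.2.2 not covered. → 38%.
Line B: motorcycle → 15.1; petrol-engined → 15.1.3; g.v.w. 12 t → 15.1.3.1. Scheduled 18%. Pellucia agreement on 15.1: not wholly obtained. → 18%.
Line C: goods vehicle → 15.3; diesel-engined → 15.3.4; g.v.w. 24 t → 15.3.4.2. Scheduled 29%. No special measure applies. → 29%.
Line D: motorcycle → 15.1; battery-electric → 15.1.1; g.v.w. 16 t → 15.1.1.2. Scheduled 4%. Pellucia agreement on 15.1: wholly obtained → 4% available; preference 4% not lower than 4% → no reduction. → 4%.
Line E: goods vehicle → 15.3; hybrid → 15.3.3; g.v.w. 16 t → 15.3.3.1. Scheduled 26%. Quintara agreement on 15.3.4.2: 15.3.3.1 not covered; Quintara agreement on 15.3.2.1: 15.3.3.1 not covered. → 26%.
Sum: 38% + 18% + 29% + 4% + 26% = 115%.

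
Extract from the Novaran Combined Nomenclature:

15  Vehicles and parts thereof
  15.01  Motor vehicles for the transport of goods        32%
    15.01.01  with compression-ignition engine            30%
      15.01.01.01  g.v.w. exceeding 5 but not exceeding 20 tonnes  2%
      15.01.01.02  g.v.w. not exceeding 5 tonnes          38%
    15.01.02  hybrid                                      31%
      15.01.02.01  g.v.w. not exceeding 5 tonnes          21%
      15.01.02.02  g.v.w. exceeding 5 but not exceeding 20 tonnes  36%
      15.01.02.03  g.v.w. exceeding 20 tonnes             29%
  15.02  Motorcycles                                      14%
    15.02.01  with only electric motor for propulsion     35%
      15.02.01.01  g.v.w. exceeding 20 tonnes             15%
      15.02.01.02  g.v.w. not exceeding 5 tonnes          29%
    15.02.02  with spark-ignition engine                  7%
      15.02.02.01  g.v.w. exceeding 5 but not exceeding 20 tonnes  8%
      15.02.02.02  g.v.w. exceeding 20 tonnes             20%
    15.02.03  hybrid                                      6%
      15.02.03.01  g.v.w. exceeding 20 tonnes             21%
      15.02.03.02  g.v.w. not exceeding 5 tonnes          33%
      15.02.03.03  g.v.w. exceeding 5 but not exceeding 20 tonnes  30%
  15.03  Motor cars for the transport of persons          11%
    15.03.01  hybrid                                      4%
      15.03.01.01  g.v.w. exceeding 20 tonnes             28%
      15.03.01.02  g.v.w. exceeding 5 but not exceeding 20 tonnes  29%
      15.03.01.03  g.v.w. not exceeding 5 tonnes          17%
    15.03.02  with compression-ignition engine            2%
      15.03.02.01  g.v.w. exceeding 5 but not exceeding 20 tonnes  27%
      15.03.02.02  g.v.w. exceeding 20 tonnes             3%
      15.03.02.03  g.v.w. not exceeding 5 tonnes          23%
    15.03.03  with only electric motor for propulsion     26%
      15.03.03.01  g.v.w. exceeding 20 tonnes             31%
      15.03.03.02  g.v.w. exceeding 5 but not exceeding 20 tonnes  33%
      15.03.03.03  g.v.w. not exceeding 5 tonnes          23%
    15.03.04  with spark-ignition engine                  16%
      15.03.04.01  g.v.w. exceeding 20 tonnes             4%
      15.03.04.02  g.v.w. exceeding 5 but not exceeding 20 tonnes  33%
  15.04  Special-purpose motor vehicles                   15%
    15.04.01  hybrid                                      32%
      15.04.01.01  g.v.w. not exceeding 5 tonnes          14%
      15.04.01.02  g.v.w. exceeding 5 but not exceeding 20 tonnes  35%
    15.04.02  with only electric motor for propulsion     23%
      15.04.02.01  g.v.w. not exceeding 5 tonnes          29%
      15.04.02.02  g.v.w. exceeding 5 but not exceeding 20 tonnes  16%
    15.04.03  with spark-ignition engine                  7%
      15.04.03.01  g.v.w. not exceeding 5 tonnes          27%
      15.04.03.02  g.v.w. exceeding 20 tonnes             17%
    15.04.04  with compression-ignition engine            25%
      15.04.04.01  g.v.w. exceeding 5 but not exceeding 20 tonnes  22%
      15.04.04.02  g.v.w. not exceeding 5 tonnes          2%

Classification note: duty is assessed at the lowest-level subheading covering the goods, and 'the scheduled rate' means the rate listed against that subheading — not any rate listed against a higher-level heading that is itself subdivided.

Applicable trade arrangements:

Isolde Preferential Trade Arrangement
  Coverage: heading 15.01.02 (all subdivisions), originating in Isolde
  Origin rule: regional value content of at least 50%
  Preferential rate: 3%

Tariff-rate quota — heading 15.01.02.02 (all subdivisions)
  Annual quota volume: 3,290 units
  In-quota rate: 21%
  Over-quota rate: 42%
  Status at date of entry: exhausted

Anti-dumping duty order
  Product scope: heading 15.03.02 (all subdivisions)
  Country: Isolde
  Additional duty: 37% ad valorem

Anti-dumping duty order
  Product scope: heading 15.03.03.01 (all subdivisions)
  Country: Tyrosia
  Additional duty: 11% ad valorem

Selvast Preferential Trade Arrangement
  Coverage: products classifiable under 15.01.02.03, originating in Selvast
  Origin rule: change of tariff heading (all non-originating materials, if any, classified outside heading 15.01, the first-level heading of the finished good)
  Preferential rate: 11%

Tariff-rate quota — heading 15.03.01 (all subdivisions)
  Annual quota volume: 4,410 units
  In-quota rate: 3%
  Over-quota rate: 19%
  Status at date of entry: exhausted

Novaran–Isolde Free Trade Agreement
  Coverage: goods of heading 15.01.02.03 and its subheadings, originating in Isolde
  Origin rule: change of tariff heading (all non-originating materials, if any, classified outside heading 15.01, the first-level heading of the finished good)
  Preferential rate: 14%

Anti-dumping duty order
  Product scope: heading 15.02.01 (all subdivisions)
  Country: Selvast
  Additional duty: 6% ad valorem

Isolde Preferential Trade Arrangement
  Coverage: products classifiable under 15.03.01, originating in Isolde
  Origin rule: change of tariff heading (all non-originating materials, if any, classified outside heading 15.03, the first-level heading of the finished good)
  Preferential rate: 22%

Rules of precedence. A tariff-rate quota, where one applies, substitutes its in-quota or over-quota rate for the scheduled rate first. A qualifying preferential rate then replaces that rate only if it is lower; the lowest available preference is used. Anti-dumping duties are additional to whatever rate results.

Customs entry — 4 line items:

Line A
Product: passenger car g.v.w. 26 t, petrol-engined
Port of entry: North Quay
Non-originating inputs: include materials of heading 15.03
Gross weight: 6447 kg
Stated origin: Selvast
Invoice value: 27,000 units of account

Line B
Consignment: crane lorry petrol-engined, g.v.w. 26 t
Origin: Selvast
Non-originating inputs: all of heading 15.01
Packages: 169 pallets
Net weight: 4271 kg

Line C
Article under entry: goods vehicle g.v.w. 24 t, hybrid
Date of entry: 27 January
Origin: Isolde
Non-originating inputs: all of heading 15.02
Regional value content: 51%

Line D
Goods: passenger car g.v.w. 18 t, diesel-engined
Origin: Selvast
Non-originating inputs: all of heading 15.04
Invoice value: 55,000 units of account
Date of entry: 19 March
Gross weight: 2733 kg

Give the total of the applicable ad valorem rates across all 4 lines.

51%

Line A: passenger car → 15.03; petrol-engined → 15.03.04; g.v.w. 26 t → 15.03.04.01. Scheduled 4%. Selvast agreement on 15.01.02.03: 15.03.04.01 not covered. → 4%.
Line B: crane lorry → 15.04; petrol-engined → 15.04.03; g.v.w. 26 t → 15.04.03.02. Scheduled 17%. Selvast agreement on 15.01.02.03: 15.04.03.02 not covered. → 17%.
Line C: goods vehicle → 15.01; hybrid → 15.01.02; g.v.w. 24 t → 15.01.02.03. Scheduled 29%. Isolde agreement on 15.01.02: RVC ≥ 50% → 3% available; Isolde agreement on 15.01.02.03: CTH met → 14% available; Isolde agreement on 15.03.01: 15.01.02.03 not covered; preferential 3%. → 3%.
Line D: passenger car → 15.03; diesel-engined → 15.03.02; g.v.w. 18 t → 15.03.02.01. Scheduled 27%. Selvast agreement on 15.01.02.03: 15.03.02.01 not covered. → 27%.
Sum: 4% + 17% + 3% + 27% = 51%.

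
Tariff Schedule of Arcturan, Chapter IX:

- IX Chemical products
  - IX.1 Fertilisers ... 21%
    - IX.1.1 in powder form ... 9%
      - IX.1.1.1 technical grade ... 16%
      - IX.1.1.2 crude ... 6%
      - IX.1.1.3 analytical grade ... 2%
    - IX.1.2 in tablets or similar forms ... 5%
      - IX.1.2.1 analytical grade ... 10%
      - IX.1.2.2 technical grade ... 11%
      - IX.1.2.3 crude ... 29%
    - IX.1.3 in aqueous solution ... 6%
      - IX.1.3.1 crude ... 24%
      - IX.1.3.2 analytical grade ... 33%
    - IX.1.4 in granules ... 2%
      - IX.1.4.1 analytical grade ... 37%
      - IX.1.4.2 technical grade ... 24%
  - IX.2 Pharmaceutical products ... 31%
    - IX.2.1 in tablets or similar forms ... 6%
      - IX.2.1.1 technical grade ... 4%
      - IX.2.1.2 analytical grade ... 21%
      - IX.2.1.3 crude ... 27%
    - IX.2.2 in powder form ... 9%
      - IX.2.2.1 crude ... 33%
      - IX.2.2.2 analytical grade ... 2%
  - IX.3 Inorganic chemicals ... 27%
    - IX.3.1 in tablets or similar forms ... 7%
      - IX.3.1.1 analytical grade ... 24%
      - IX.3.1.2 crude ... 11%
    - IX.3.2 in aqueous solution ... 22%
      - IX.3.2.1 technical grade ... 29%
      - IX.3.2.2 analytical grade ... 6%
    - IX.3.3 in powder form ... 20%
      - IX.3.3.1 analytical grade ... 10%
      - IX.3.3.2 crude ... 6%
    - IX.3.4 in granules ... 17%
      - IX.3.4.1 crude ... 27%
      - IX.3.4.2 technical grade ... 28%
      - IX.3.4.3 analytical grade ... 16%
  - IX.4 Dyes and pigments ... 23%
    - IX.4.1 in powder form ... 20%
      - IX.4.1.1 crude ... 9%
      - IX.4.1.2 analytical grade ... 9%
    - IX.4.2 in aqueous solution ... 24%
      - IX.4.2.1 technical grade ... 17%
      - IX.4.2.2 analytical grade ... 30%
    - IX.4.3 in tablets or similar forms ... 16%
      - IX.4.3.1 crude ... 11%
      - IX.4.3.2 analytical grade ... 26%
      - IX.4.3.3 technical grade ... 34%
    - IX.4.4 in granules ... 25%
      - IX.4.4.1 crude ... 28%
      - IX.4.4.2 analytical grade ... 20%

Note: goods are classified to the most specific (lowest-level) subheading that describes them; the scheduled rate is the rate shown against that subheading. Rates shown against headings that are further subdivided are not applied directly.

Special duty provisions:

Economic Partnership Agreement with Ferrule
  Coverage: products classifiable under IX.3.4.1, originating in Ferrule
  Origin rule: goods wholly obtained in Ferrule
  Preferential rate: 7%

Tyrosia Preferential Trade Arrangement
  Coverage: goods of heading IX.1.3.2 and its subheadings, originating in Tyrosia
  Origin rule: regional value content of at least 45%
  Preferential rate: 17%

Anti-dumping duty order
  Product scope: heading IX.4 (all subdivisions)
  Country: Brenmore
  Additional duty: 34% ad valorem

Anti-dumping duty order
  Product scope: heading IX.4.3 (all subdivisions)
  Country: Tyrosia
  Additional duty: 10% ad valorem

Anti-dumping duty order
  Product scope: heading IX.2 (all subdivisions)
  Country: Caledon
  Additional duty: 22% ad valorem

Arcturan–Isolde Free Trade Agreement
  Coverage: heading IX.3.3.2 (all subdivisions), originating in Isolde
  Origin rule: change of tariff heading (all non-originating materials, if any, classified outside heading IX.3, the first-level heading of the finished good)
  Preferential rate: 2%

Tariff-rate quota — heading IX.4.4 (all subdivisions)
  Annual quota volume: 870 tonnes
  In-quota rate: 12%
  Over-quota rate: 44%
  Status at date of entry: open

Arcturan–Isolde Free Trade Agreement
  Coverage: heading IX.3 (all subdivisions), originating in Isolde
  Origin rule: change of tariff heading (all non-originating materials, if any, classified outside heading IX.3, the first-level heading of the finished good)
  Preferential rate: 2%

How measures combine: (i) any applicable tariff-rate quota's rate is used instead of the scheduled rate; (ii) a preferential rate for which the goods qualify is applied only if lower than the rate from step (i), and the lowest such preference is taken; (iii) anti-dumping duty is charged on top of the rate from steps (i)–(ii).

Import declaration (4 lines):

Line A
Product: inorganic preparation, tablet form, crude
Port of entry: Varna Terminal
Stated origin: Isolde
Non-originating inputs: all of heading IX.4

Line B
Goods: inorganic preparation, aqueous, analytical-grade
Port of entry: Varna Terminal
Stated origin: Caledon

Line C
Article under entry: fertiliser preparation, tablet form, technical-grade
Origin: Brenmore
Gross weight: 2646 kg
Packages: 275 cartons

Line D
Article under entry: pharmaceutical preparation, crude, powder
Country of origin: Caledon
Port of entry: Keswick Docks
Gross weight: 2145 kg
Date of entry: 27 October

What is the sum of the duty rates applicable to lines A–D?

Line A: inorganic → IX.3; tablet form → IX.3.1; crude → IX.3.1.2. Scheduled 11%. Isolde agreement on IX.3.3.2: IX.3.1.2 not covered; Isolde agreement on IX.3: CTH met → 2% available; preferential 2%. → 2%.
Line B: inorganic → IX.3; aqueous → IX.3.2; analytical-grade → IX.3.2.2. Scheduled 6%. No special measure applies. → 6%.
Line C: fertiliser → IX.1; tablet form → IX.1.2; technical-grade → IX.1.2.2. Scheduled 11%. No special measure applies. → 11%.
Line D: pharmaceutical → IX.2; powder → IX.2.2; crude → IX.2.2.1. Scheduled 33%. anti-dumping (Caledon, IX.2): +22%; total 33% + 22% = 55%. → 55%.
Sum: 2% + 6% + 11% + 55% = 74%.

74%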